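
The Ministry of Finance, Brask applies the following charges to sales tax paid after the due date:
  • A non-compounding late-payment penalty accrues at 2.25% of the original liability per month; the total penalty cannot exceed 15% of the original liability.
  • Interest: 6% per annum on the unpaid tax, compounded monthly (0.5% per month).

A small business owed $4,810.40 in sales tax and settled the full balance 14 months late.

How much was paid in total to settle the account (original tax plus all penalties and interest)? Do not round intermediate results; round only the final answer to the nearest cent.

Penalty (uncapped): 14 × 2.25% × $4,810.40 = $1,515.28…; cap = 15% × $4,810.40 = $721.56 → penalty = $721.56
Interest: $4,810.40 × ((1 + 0.005)^14 − 1) = $4,810.40 × 0.0723211… = $347.8936…
Total = $4,810.40 + $721.5600 + $347.8936… = $5,879.85

$5,879.85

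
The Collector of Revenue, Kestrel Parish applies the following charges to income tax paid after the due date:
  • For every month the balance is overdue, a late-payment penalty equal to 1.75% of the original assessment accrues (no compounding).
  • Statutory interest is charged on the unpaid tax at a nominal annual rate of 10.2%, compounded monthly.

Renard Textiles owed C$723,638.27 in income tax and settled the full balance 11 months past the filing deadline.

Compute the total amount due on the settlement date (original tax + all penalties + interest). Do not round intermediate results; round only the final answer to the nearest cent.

C$933,548.96

Late-payment penalty: 11 × 1.75% × C$723,638.27 = C$139,300.37…
Interest (10.2%/yr ÷ 12 = 0.85%/month): C$723,638.27 × ((1 + 0.0085)^11 − 1) = C$70,610.3241…
Total = C$723,638.27 + C$139,300.3670… + C$70,610.3241… = C$933,548.96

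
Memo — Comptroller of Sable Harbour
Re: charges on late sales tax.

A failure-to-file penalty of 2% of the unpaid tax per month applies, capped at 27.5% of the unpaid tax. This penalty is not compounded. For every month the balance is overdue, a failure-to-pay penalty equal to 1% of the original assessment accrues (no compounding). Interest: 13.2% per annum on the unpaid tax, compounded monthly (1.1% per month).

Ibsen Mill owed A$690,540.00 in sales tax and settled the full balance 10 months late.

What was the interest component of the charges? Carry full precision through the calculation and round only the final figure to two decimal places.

A$79,831.83

Interest: A$690,540.00 × ((1 + 0.011)^10 − 1) = A$690,540.00 × 0.1156078… = A$79,831.8348…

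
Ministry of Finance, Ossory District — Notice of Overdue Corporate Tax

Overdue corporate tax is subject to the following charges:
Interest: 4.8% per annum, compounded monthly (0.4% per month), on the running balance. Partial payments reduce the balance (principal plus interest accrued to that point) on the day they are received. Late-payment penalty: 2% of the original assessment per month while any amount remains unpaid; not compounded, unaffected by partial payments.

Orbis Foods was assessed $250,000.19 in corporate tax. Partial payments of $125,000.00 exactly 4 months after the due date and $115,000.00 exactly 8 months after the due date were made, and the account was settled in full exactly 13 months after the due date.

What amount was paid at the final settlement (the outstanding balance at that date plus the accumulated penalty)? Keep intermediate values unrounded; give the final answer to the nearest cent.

$81,425.72

Balance at month 4: $250,000.1900 × (1 + 0.004)^4 = $254,024.2571…
After $125,000.00 payment: $254,024.2571… − $125,000.00 = $129,024.2571…
Balance at month 8: $129,024.2571… × (1 + 0.004)^4 = $131,101.0646…
After $115,000.00 payment: $131,101.0646… − $115,000.00 = $16,101.0646…
Balance at month 13: $16,101.0646… × (1 + 0.004)^5 = $16,425.6724…
Penalty: 13 × 2% × $250,000.19 = $65,000.05…
Final settlement = outstanding balance + penalty = $16,425.6724… + $65,000.05… = $81,425.72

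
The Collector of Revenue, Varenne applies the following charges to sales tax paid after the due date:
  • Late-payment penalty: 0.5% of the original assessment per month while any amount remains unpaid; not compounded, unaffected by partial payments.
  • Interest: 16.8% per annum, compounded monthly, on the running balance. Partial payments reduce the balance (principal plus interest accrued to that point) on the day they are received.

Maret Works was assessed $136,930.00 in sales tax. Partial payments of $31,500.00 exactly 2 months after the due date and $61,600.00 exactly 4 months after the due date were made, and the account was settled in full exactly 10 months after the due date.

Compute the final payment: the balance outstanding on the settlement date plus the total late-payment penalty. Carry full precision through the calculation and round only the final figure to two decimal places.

Monthly rate = 16.8% ÷ 12 = 1.4%
Balance at month 2: $136,930.0000 × (1 + 0.014)^2 = $140,790.8783…
After $31,500.00 payment: $140,790.8783… − $31,500.00 = $109,290.8783…
Balance at month 4: $109,290.8783… × (1 + 0.014)^2 = $112,372.4439…
After $61,600.00 payment: $112,372.4439… − $61,600.00 = $50,772.4439…
Balance at month 10: $50,772.4439… × (1 + 0.014)^6 = $55,189.4160…
Penalty: 10 × 0.5% × $136,930.00 = $6,846.50
Final settlement = outstanding balance + penalty = $55,189.4160… + $6,846.50 = $62,035.92

$62,035.92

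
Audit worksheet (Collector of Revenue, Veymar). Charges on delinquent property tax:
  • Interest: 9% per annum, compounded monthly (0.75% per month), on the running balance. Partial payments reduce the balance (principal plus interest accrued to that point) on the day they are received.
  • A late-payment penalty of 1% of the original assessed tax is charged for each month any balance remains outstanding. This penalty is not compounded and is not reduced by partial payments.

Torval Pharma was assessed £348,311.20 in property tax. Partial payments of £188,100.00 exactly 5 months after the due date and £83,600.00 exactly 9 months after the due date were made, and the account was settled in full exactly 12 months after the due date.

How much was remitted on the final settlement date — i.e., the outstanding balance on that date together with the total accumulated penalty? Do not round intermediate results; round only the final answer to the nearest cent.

£139,087.15

Balance at month 5: £348,311.2000 × (1 + 0.0075)^5 = £361,570.2700…
After £188,100.00 payment: £361,570.2700… − £188,100.00 = £173,470.2700…
Balance at month 9: £173,470.2700… × (1 + 0.0075)^4 = £178,733.2176…
After £83,600.00 payment: £178,733.2176… − £83,600.00 = £95,133.2176…
Balance at month 12: £95,133.2176… × (1 + 0.0075)^3 = £97,289.8089…
Penalty: 12 × 1% × £348,311.20 = £41,797.34…
Final settlement = outstanding balance + penalty = £97,289.8089… + £41,797.34… = £139,087.15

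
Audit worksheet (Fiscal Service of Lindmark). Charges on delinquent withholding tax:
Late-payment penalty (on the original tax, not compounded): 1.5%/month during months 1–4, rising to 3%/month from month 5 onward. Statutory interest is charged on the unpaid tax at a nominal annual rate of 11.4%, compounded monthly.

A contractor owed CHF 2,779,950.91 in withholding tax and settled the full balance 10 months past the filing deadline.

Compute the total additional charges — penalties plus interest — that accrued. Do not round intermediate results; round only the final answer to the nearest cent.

Penalty, months 1–4: 4 × 1.5% × CHF 2,779,950.91 = CHF 166,797.05…
Penalty, months 5–10: 6 × 3% × CHF 2,779,950.91 = CHF 500,391.16…
Interest (11.4%/yr ÷ 12 = 0.95%/month): CHF 2,779,950.91 × ((1 + 0.0095)^10 − 1) = CHF 275,676.2370…
Penalties + interest = CHF 667,188.2184 + CHF 275,676.2370… = CHF 942,864.46

CHF 942,864.46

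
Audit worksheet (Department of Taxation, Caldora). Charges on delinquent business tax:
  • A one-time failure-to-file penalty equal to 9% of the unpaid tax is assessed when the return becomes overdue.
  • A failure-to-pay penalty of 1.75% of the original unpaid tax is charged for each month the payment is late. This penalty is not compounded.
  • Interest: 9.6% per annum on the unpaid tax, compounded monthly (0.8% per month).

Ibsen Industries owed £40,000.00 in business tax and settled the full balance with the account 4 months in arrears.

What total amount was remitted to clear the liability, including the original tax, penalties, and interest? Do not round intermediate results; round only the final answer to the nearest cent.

£47,695.44

Failure-to-file penalty: 9% × £40,000.00 = £3,600.00
Failure-to-pay penalty: 4 × 1.75% × £40,000.00 = £2,800.00
Interest: £40,000.00 × ((1 + 0.008)^4 − 1) = £40,000.00 × 0.0323861… = £1,295.4421…
Total = £40,000.00 + £6,400.0000 + £1,295.4421… = £47,695.44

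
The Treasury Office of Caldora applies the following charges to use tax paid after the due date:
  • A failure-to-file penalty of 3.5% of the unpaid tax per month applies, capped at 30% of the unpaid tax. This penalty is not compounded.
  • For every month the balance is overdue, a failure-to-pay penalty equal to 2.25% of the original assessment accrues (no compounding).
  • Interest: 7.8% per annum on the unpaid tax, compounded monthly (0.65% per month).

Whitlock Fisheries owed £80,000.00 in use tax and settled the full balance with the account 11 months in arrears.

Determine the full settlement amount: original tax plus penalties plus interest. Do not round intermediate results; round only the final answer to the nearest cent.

Failure-to-file: 11 × 3.5% × £80,000.00 = £30,800.00, capped at 30% × £80,000.00 = £24,000.00
Failure-to-pay penalty: 11 × 2.25% × £80,000.00 = £19,800.00
Interest: £80,000.00 × ((1 + 0.0065)^11 − 1) = £80,000.00 × 0.0738697… = £5,909.5726…
Total = £80,000.00 + £43,800.0000 + £5,909.5726… = £129,709.57

£129,709.57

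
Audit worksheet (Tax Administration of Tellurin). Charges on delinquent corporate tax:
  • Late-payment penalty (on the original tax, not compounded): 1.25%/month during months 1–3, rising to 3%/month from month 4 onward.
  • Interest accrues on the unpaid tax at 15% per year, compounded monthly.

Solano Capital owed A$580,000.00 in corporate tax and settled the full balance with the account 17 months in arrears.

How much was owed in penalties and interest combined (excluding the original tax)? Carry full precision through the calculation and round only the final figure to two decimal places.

A$401,730.14

Penalty, months 1–3: 3 × 1.25% × A$580,000.00 = A$21,750.00
Penalty, months 4–17: 14 × 3% × A$580,000.00 = A$243,600.00
Interest (15%/yr ÷ 12 = 1.25%/month): A$580,000.00 × ((1 + 0.0125)^17 − 1) = A$136,380.1369…
Penalties + interest = A$265,350.0000 + A$136,380.1369… = A$401,730.14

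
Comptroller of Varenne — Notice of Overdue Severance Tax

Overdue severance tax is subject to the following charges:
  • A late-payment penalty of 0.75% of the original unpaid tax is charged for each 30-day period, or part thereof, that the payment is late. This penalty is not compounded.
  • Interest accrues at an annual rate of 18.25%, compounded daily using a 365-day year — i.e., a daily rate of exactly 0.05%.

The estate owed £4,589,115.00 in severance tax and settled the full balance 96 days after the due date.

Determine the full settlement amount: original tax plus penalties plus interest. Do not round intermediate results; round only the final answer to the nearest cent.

Penalty periods: ⌈96/30⌉ = 4; penalty = 4 × 0.75% × £4,589,115.00 = £137,673.45
Interest: £4,589,115.00 × ((1 + 0.0005)^96 − 1) = £4,589,115.00 × 0.04915807… = £225,592.0343…
Total = £4,589,115.00 + £137,673.4500 + £225,592.0343… = £4,952,380.48

£4,952,380.48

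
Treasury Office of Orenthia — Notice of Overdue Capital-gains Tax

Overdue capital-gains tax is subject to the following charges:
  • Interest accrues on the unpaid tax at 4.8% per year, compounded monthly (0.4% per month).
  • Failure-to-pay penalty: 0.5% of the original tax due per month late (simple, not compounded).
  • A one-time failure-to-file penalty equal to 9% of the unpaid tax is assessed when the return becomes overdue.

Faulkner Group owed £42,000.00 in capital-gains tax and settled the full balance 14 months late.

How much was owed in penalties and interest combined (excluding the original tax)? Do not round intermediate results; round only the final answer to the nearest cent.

Failure-to-file penalty: 9% × £42,000.00 = £3,780.00
Failure-to-pay penalty = 0.5% × £42,000.00 × 14 mo = £2,940.00
Interest: £42,000.00 × ((1 + 0.004)^14 − 1) = £42,000.00 × 0.0574796… = £2,414.1413…
Penalties + interest = £6,720.0000 + £2,414.1413… = £9,134.14

£9,134.14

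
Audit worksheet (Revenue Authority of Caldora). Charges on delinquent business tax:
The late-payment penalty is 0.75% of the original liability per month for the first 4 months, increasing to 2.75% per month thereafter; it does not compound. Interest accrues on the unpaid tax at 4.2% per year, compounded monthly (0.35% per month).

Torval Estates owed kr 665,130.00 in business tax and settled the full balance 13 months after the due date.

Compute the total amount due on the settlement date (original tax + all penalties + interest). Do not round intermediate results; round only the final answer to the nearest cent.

Penalty, months 1–4: 4 × 0.75% × kr 665,130.00 = kr 19,953.90
Penalty, months 5–13: 9 × 2.75% × kr 665,130.00 = kr 164,619.68…
Interest: kr 665,130.00 × ((1 + 0.0035)^13 − 1) = kr 665,130.00 × 0.0464679… = kr 30,907.1745…
Total = kr 665,130.00 + kr 184,573.5750 + kr 30,907.1745… = kr 880,610.75

kr 880,610.75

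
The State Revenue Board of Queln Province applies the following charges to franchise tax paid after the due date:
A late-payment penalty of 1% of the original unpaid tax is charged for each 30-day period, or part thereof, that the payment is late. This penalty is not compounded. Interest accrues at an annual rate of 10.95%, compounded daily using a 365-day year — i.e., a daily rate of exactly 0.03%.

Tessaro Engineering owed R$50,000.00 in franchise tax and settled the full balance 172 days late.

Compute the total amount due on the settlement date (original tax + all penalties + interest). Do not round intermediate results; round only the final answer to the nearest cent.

Penalty periods: ⌈172/30⌉ = 6; penalty = 6 × 1% × R$50,000.00 = R$3,000.00
Interest: R$50,000.00 × ((1 + 0.0003)^172 − 1) = R$50,000.00 × 0.05294633… = R$2,647.3164…
Total = R$50,000.00 + R$3,000.0000 + R$2,647.3164… = R$55,647.32

R$55,647.32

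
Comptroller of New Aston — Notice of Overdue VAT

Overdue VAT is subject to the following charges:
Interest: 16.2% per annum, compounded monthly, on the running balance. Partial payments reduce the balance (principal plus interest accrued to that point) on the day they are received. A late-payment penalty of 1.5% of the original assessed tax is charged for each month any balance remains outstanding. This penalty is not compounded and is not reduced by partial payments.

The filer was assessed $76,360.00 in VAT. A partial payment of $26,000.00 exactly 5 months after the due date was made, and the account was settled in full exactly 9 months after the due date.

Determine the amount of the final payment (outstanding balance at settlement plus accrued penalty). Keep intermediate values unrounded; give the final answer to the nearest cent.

Monthly rate = 16.2% ÷ 12 = 1.35%
Balance at month 5: $76,360.0000 × (1 + 0.0135)^5 = $81,655.3576…
After $26,000.00 payment: $81,655.3576… − $26,000.00 = $55,655.3576…
Balance at month 9: $55,655.3576… × (1 + 0.0135)^4 = $58,722.1556…
Penalty: 9 × 1.5% × $76,360.00 = $10,308.60
Final settlement = outstanding balance + penalty = $58,722.1556… + $10,308.60 = $69,030.76

$69,030.76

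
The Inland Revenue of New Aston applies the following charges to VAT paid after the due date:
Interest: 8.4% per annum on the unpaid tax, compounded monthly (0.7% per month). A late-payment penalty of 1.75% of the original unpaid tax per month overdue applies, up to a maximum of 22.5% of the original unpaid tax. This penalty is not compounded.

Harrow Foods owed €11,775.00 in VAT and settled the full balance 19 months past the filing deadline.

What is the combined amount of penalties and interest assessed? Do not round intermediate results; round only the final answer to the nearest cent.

Penalty (uncapped): 19 × 1.75% × €11,775.00 = €3,915.19…; cap = 22.5% × €11,775.00 = €2,649.38… → penalty = €2,649.38…
Interest: €11,775.00 × ((1 + 0.007)^19 − 1) = €11,775.00 × 0.1417209… = €1,668.7633…
Penalties + interest = €2,649.3750 + €1,668.7633… = €4,318.14

€4,318.14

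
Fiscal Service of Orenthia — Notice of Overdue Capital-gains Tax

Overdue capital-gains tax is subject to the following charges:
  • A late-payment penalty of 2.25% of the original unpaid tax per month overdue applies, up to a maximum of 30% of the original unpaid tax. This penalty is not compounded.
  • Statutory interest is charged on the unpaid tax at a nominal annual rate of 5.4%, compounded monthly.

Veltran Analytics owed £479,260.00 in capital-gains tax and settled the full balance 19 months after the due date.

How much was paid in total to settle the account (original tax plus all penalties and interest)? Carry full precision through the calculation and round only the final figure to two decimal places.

Penalty (uncapped): 19 × 2.25% × £479,260.00 = £204,883.65; cap = 30% × £479,260.00 = £143,778.00 → penalty = £143,778.00
Interest (5.4%/yr ÷ 12 = 0.45%/month): £479,260.00 × ((1 + 0.0045)^19 − 1) = £42,679.3784…
Total = £479,260.00 + £143,778.0000 + £42,679.3784… = £665,717.38

£665,717.38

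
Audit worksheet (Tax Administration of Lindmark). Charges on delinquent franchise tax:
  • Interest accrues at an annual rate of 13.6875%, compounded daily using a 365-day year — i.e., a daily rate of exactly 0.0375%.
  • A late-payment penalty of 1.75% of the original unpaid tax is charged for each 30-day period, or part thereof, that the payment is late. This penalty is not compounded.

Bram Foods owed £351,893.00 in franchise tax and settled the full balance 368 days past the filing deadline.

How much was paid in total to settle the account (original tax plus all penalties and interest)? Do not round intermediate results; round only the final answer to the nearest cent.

£484,009.77

Penalty periods: ⌈368/30⌉ = 13; penalty = 13 × 1.75% × £351,893.00 = £80,055.66…
Interest: £351,893.00 × ((1 + 0.000375)^368 − 1) = £351,893.00 × 0.14794585… = £52,061.1105…
Total = £351,893.00 + £80,055.6575 + £52,061.1105… = £484,009.77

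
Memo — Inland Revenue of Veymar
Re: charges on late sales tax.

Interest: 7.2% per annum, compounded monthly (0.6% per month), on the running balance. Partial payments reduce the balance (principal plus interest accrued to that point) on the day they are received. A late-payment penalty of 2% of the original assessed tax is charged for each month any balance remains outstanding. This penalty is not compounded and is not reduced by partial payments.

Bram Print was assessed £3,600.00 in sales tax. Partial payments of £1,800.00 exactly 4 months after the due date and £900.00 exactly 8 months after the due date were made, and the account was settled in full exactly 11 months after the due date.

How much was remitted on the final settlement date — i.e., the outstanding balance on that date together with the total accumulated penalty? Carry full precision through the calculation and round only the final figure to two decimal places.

Balance at month 4: £3,600.0000 × (1 + 0.006)^4 = £3,687.1807…
After £1,800.00 payment: £3,687.1807… − £1,800.00 = £1,887.1807…
Balance at month 8: £1,887.1807… × (1 + 0.006)^4 = £1,932.8823…
After £900.00 payment: £1,932.8823… − £900.00 = £1,032.8823…
Balance at month 11: £1,032.8823… × (1 + 0.006)^3 = £1,051.5860…
Penalty: 11 × 2% × £3,600.00 = £792.00
Final settlement = outstanding balance + penalty = £1,051.5860… + £792.00 = £1,843.59

£1,843.59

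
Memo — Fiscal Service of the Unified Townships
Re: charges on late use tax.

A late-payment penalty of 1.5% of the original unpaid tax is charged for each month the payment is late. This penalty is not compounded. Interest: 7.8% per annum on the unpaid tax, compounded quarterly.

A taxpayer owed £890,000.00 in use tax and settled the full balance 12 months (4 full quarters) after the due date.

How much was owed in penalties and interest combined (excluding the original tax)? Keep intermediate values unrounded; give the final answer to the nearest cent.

£231,677.06

Late-payment penalty = 1.5% × £890,000.00 × 12 mo = £160,200.00
Interest (7.8%/yr ÷ 4 = 1.95%/quarter): £890,000.00 × ((1 + 0.0195)^4 − 1) = £71,477.0606…
Penalties + interest = £160,200.0000 + £71,477.0606… = £231,677.06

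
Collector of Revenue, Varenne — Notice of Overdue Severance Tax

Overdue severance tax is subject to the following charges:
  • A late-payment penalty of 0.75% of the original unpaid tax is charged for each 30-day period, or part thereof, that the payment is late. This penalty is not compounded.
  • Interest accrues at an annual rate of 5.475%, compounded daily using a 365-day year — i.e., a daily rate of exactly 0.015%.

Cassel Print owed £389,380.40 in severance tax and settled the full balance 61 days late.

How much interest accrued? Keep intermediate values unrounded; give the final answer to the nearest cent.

£3,578.91

Interest: £389,380.40 × ((1 + 0.00015)^61 − 1) = £389,380.40 × 0.00919130… = £3,578.9108…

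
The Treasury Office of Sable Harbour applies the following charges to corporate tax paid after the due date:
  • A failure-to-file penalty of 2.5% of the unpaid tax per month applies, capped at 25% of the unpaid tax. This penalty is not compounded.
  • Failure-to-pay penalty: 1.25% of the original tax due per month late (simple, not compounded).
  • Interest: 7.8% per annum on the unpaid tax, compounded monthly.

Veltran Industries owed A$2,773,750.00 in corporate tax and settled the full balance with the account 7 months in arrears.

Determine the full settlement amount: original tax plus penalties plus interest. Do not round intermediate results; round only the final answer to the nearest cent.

A$3,630,552.84

Failure-to-file: 7 × 2.5% × A$2,773,750.00 = A$485,406.25 (under the 25% cap)
Failure-to-pay penalty: 7 × 1.25% × A$2,773,750.00 = A$242,703.13…
Interest (7.8%/yr ÷ 12 = 0.65%/month): A$2,773,750.00 × ((1 + 0.0065)^7 − 1) = A$128,693.4696…
Total = A$2,773,750.00 + A$728,109.3750 + A$128,693.4696… = A$3,630,552.84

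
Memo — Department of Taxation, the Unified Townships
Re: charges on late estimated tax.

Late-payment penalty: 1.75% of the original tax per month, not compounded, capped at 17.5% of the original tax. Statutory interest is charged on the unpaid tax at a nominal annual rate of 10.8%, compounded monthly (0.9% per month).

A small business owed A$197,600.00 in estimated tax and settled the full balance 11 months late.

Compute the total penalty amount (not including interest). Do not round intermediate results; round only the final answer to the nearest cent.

A$34,580.00

Penalty (uncapped): 11 × 1.75% × A$197,600.00 = A$38,038.00; cap = 17.5% × A$197,600.00 = A$34,580.00 → penalty = A$34,580.00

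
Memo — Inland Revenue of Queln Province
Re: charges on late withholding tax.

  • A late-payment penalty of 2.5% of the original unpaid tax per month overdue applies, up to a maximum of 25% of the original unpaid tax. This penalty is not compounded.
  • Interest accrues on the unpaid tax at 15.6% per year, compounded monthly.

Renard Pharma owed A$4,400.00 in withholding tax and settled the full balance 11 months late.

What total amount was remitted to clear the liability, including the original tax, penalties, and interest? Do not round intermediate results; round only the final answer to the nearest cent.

Penalty (uncapped): 11 × 2.5% × A$4,400.00 = A$1,210.00; cap = 25% × A$4,400.00 = A$1,100.00 → penalty = A$1,100.00
Interest (15.6%/yr ÷ 12 = 1.3%/month): A$4,400.00 × ((1 + 0.013)^11 − 1) = A$671.7353…
Total = A$4,400.00 + A$1,100.0000 + A$671.7353… = A$6,171.74

A$6,171.74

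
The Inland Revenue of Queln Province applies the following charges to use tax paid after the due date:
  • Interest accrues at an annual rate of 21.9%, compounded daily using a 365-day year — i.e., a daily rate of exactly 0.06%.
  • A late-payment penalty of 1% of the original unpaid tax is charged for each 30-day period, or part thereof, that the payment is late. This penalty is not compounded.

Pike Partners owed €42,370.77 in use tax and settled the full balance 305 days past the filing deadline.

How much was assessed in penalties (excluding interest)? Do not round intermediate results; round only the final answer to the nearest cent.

Penalty periods: ⌈305/30⌉ = 11; penalty = 11 × 1% × €42,370.77 = €4,660.78…

€4,660.78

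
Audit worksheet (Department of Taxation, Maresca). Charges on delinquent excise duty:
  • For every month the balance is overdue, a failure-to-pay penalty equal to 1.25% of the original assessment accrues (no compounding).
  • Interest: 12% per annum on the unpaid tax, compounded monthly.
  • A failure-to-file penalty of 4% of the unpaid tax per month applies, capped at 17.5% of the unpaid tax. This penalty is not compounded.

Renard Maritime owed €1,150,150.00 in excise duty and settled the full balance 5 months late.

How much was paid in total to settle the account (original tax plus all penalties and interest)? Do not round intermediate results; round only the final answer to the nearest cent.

Failure-to-file: 5 × 4% × €1,150,150.00 = €230,030.00, capped at 17.5% × €1,150,150.00 = €201,276.25
Failure-to-pay penalty: 5 × 1.25% × €1,150,150.00 = €71,884.38…
Interest (12%/yr ÷ 12 = 1%/month): €1,150,150.00 × ((1 + 0.01)^5 − 1) = €58,669.2091…
Total = €1,150,150.00 + €273,160.6250 + €58,669.2091… = €1,481,979.83

€1,481,979.83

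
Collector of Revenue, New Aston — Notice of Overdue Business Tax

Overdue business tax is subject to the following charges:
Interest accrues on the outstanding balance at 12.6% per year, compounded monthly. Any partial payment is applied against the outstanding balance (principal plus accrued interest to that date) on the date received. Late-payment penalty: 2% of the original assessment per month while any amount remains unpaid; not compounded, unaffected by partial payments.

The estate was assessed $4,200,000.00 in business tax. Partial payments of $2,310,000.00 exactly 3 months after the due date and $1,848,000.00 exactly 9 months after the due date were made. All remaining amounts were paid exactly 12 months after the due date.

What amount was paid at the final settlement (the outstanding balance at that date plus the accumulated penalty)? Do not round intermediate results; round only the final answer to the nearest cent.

$1,324,339.69

Monthly rate = 12.6% ÷ 12 = 1.05%
Balance at month 3: $4,200,000.0000 × (1 + 0.0105)^3 = $4,333,694.0120…
After $2,310,000.00 payment: $4,333,694.0120… − $2,310,000.00 = $2,023,694.0120…
Balance at month 9: $2,023,694.0120… × (1 + 0.0105)^6 = $2,154,580.6429…
After $1,848,000.00 payment: $2,154,580.6429… − $1,848,000.00 = $306,580.6429…
Balance at month 12: $306,580.6429… × (1 + 0.0105)^3 = $316,339.6896…
Penalty: 12 × 2% × $4,200,000.00 = $1,008,000.00
Final settlement = outstanding balance + penalty = $316,339.6896… + $1,008,000.00 = $1,324,339.69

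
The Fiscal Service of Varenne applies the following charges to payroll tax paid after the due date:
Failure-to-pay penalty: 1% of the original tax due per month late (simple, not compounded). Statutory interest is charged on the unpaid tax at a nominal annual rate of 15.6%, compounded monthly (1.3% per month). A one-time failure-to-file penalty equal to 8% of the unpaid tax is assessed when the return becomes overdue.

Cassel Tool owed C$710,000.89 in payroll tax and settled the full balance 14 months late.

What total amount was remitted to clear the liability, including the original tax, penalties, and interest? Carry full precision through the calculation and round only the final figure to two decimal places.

Failure-to-file penalty: 8% × C$710,000.89 = C$56,800.07…
Failure-to-pay penalty: 14 × 1% × C$710,000.89 = C$99,400.12…
Interest: C$710,000.89 × ((1 + 0.013)^14 − 1) = C$710,000.89 × 0.1982081… = C$140,727.8959…
Total = C$710,000.89 + C$156,200.1958 + C$140,727.8959… = C$1,006,928.98

C$1,006,928.98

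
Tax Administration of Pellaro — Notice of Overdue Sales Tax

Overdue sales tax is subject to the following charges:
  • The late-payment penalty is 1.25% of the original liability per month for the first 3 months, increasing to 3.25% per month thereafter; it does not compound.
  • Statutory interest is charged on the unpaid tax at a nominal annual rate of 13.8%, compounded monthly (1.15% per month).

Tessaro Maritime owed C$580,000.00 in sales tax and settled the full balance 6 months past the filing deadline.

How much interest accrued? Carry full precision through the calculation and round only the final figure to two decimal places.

Interest: C$580,000.00 × ((1 + 0.0115)^6 − 1) = C$580,000.00 × 0.0710144… = C$41,188.3700…

C$41,188.37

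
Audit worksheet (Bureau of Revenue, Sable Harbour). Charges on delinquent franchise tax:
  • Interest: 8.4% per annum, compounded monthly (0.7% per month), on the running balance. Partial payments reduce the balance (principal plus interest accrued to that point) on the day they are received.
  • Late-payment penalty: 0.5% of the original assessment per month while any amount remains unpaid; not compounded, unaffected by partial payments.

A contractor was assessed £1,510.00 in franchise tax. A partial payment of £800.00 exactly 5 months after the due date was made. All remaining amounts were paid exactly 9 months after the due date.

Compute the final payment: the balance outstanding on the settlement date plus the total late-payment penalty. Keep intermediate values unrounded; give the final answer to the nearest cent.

£853.15

Balance at month 5: £1,510.0000 × (1 + 0.007)^5 = £1,563.5951…
After £800.00 payment: £1,563.5951… − £800.00 = £763.5951…
Balance at month 9: £763.5951… × (1 + 0.007)^4 = £785.2013…
Penalty: 9 × 0.5% × £1,510.00 = £67.95
Final settlement = outstanding balance + penalty = £785.2013… + £67.95 = £853.15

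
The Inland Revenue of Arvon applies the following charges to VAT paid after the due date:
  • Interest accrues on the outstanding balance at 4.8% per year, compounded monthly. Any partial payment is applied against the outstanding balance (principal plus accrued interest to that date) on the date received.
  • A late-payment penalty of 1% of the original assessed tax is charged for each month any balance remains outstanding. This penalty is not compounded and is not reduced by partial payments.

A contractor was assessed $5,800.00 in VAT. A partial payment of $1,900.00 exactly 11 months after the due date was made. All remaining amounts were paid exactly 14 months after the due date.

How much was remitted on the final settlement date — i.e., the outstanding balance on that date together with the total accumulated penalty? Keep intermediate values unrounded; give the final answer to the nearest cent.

Monthly rate = 4.8% ÷ 12 = 0.4%
Balance at month 11: $5,800.0000 × (1 + 0.004)^11 = $6,060.3657…
After $1,900.00 payment: $6,060.3657… − $1,900.00 = $4,160.3657…
Balance at month 14: $4,160.3657… × (1 + 0.004)^3 = $4,210.4901…
Penalty: 14 × 1% × $5,800.00 = $812.00
Final settlement = outstanding balance + penalty = $4,210.4901… + $812.00 = $5,022.49

$5,022.49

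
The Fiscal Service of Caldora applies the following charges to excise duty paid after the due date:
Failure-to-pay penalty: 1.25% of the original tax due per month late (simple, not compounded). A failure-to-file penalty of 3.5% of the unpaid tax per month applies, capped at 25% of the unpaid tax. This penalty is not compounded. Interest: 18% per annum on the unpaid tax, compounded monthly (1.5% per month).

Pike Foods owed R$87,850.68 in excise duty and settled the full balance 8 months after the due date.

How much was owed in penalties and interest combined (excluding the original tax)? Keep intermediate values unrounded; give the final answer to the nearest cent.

R$41,860.20

Failure-to-file: 8 × 3.5% × R$87,850.68 = R$24,598.19…, capped at 25% × R$87,850.68 = R$21,962.67
Failure-to-pay penalty: 8 × 1.25% × R$87,850.68 = R$8,785.07…
Interest: R$87,850.68 × ((1 + 0.015)^8 − 1) = R$87,850.68 × 0.1264926… = R$11,112.4597…
Penalties + interest = R$30,747.7380 + R$11,112.4597… = R$41,860.20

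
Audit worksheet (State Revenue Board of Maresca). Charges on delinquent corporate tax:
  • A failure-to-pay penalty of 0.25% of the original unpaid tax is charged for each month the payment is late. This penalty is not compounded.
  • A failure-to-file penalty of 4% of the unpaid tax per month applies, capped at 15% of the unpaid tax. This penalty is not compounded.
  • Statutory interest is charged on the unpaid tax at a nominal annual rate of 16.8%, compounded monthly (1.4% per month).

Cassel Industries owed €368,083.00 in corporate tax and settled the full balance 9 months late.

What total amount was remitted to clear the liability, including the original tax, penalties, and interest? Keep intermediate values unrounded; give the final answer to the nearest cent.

€480,639.62

Failure-to-file: 9 × 4% × €368,083.00 = €132,509.88, capped at 15% × €368,083.00 = €55,212.45
Failure-to-pay penalty: 9 × 0.25% × €368,083.00 = €8,281.87…
Interest: €368,083.00 × ((1 + 0.014)^9 − 1) = €368,083.00 × 0.1332914… = €49,062.3002…
Total = €368,083.00 + €63,494.3175 + €49,062.3002… = €480,639.62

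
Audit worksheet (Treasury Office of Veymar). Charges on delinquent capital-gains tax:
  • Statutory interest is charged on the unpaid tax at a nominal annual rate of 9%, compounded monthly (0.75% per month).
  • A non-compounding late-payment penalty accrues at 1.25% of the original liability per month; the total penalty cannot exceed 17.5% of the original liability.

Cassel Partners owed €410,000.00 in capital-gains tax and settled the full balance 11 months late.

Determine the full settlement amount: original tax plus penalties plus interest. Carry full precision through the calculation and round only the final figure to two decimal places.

Penalty: 11 × 1.25% × €410,000.00 = €56,375.00 (below the 17.5% cap of €71,750.00)
Interest: €410,000.00 × ((1 + 0.0075)^11 − 1) = €410,000.00 × 0.0856644… = €35,122.4100…
Total = €410,000.00 + €56,375.0000 + €35,122.4100… = €501,497.41

€501,497.41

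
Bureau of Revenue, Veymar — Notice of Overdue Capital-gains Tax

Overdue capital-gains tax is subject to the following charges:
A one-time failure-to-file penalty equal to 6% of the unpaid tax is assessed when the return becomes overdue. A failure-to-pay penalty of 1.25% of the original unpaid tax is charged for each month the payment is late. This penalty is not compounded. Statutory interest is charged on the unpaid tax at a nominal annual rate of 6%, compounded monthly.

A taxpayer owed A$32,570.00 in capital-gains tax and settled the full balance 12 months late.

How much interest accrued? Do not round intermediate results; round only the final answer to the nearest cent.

Interest (6%/yr ÷ 12 = 0.5%/month): A$32,570.00 × ((1 + 0.005)^12 − 1) = A$2,008.8463…

A$2,008.85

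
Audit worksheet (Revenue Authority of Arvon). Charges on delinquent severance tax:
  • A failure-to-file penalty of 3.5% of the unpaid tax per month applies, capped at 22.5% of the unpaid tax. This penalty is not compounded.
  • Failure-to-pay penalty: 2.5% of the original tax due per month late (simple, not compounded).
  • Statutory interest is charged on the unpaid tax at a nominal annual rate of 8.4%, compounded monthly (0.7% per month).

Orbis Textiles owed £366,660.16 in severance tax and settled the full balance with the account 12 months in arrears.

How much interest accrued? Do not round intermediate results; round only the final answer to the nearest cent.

Interest: £366,660.16 × ((1 + 0.007)^12 − 1) = £366,660.16 × 0.0873107… = £32,013.3413…

£32,013.34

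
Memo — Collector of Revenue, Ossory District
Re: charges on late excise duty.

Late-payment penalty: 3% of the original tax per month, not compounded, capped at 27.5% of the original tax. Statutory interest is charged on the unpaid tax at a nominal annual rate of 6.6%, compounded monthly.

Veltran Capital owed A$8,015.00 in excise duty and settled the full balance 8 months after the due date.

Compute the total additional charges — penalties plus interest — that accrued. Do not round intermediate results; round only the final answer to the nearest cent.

A$2,283.12

Penalty: 8 × 3% × A$8,015.00 = A$1,923.60 (below the 27.5% cap of A$2,204.13…)
Interest (6.6%/yr ÷ 12 = 0.55%/month): A$8,015.00 × ((1 + 0.0055)^8 − 1) = A$359.5239…
Penalties + interest = A$1,923.6000 + A$359.5239… = A$2,283.12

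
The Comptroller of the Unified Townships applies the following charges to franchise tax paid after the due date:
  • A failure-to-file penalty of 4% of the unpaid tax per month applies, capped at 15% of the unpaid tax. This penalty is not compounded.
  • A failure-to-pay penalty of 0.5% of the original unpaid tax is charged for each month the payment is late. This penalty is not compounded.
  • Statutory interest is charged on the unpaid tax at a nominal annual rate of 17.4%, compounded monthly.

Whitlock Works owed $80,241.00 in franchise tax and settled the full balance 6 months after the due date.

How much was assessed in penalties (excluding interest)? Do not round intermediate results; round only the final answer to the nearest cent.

Failure-to-file: 6 × 4% × $80,241.00 = $19,257.84, capped at 15% × $80,241.00 = $12,036.15
Failure-to-pay penalty: 6 × 0.5% × $80,241.00 = $2,407.23
Total penalty = $12,036.15 + $2,407.23 = $14,443.38

$14,443.38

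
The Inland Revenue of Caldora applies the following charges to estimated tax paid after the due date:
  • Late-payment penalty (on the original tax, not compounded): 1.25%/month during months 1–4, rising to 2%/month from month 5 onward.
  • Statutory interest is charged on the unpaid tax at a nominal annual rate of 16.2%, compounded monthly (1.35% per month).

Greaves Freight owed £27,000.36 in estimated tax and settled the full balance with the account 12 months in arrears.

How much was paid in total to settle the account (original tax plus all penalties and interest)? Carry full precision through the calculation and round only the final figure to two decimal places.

Penalty, months 1–4: 4 × 1.25% × £27,000.36 = £1,350.02…
Penalty, months 5–12: 8 × 2% × £27,000.36 = £4,320.06…
Interest: £27,000.36 × ((1 + 0.0135)^12 − 1) = £27,000.36 × 0.1745866… = £4,713.9006…
Total = £27,000.36 + £5,670.0756 + £4,713.9006… = £37,384.34

£37,384.34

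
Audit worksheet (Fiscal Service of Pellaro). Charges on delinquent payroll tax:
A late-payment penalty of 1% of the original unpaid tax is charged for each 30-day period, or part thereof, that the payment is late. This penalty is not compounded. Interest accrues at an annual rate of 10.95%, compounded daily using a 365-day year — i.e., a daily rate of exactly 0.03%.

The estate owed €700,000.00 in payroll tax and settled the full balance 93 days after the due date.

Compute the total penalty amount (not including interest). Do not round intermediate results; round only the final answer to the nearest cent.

€28,000.00

Penalty periods: ⌈93/30⌉ = 4; penalty = 4 × 1% × €700,000.00 = €28,000.00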